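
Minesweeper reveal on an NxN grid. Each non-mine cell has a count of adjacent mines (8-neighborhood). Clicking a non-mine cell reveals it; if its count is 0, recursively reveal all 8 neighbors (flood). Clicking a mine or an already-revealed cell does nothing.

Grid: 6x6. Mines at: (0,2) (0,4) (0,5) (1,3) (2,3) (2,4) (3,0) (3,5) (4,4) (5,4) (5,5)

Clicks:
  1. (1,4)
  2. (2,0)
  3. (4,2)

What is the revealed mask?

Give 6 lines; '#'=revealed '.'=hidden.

Click 1 (1,4) count=5: revealed 1 new [(1,4)] -> total=1
Click 2 (2,0) count=1: revealed 1 new [(2,0)] -> total=2
Click 3 (4,2) count=0: revealed 11 new [(3,1) (3,2) (3,3) (4,0) (4,1) (4,2) (4,3) (5,0) (5,1) (5,2) (5,3)] -> total=13

Answer: ......
....#.
#.....
.###..
####..
####..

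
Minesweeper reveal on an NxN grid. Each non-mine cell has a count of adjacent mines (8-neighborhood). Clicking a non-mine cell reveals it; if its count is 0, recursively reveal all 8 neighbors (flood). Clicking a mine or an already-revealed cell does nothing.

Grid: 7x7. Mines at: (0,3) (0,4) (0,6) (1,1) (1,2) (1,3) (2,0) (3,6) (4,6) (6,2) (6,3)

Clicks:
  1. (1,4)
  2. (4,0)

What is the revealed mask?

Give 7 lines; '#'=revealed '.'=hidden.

Click 1 (1,4) count=3: revealed 1 new [(1,4)] -> total=1
Click 2 (4,0) count=0: revealed 25 new [(2,1) (2,2) (2,3) (2,4) (2,5) (3,0) (3,1) (3,2) (3,3) (3,4) (3,5) (4,0) (4,1) (4,2) (4,3) (4,4) (4,5) (5,0) (5,1) (5,2) (5,3) (5,4) (5,5) (6,0) (6,1)] -> total=26

Answer: .......
....#..
.#####.
######.
######.
######.
##.....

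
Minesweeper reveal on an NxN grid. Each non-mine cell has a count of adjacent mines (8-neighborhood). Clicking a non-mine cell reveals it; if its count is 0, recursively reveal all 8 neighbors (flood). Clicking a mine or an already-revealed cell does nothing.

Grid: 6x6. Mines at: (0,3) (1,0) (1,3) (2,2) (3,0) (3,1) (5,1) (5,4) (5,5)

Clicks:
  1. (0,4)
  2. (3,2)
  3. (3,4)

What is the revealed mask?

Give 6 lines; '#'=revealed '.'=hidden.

Answer: ....##
....##
...###
..####
...###
......

Derivation:
Click 1 (0,4) count=2: revealed 1 new [(0,4)] -> total=1
Click 2 (3,2) count=2: revealed 1 new [(3,2)] -> total=2
Click 3 (3,4) count=0: revealed 12 new [(0,5) (1,4) (1,5) (2,3) (2,4) (2,5) (3,3) (3,4) (3,5) (4,3) (4,4) (4,5)] -> total=14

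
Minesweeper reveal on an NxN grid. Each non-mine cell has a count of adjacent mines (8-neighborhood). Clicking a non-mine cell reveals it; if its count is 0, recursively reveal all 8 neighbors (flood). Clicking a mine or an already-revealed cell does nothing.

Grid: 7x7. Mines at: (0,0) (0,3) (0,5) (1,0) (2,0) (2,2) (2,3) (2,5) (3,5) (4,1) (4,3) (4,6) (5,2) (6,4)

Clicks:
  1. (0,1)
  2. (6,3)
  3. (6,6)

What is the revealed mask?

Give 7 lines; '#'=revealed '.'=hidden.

Answer: .#.....
.......
.......
.......
.......
.....##
...#.##

Derivation:
Click 1 (0,1) count=2: revealed 1 new [(0,1)] -> total=1
Click 2 (6,3) count=2: revealed 1 new [(6,3)] -> total=2
Click 3 (6,6) count=0: revealed 4 new [(5,5) (5,6) (6,5) (6,6)] -> total=6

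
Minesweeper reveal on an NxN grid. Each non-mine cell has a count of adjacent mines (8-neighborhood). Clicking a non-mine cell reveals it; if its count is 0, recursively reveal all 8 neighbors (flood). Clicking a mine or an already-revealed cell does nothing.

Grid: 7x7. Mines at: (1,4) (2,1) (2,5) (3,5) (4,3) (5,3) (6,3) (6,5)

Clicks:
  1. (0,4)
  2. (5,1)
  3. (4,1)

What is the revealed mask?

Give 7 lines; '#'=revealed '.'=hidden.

Click 1 (0,4) count=1: revealed 1 new [(0,4)] -> total=1
Click 2 (5,1) count=0: revealed 12 new [(3,0) (3,1) (3,2) (4,0) (4,1) (4,2) (5,0) (5,1) (5,2) (6,0) (6,1) (6,2)] -> total=13
Click 3 (4,1) count=0: revealed 0 new [(none)] -> total=13

Answer: ....#..
.......
.......
###....
###....
###....
###....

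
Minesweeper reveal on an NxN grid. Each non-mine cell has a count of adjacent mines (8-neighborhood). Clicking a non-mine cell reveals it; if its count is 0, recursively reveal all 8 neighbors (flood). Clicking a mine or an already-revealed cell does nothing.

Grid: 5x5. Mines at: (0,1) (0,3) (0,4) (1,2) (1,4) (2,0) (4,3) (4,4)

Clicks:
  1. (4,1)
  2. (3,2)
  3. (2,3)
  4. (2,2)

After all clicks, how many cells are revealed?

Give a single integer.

Answer: 8

Derivation:
Click 1 (4,1) count=0: revealed 6 new [(3,0) (3,1) (3,2) (4,0) (4,1) (4,2)] -> total=6
Click 2 (3,2) count=1: revealed 0 new [(none)] -> total=6
Click 3 (2,3) count=2: revealed 1 new [(2,3)] -> total=7
Click 4 (2,2) count=1: revealed 1 new [(2,2)] -> total=8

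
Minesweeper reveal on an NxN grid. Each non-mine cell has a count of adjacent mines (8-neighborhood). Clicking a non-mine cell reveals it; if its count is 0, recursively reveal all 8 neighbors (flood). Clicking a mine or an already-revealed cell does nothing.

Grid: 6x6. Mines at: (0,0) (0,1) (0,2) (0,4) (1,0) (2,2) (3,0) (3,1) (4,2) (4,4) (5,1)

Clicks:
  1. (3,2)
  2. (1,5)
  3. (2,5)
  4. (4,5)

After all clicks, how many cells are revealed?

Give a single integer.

Click 1 (3,2) count=3: revealed 1 new [(3,2)] -> total=1
Click 2 (1,5) count=1: revealed 1 new [(1,5)] -> total=2
Click 3 (2,5) count=0: revealed 8 new [(1,3) (1,4) (2,3) (2,4) (2,5) (3,3) (3,4) (3,5)] -> total=10
Click 4 (4,5) count=1: revealed 1 new [(4,5)] -> total=11

Answer: 11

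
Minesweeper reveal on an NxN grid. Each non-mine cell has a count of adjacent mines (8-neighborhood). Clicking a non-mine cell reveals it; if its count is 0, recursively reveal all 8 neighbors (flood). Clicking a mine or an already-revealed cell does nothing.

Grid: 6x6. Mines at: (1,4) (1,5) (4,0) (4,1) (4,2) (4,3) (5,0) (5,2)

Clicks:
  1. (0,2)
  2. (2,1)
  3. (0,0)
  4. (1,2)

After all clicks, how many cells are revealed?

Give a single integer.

Click 1 (0,2) count=0: revealed 16 new [(0,0) (0,1) (0,2) (0,3) (1,0) (1,1) (1,2) (1,3) (2,0) (2,1) (2,2) (2,3) (3,0) (3,1) (3,2) (3,3)] -> total=16
Click 2 (2,1) count=0: revealed 0 new [(none)] -> total=16
Click 3 (0,0) count=0: revealed 0 new [(none)] -> total=16
Click 4 (1,2) count=0: revealed 0 new [(none)] -> total=16

Answer: 16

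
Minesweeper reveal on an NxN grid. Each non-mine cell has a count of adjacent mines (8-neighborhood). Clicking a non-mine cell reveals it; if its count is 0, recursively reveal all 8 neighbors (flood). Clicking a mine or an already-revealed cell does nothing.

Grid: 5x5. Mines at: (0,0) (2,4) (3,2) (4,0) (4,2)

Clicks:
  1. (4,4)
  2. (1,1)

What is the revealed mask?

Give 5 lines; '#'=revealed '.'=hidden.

Answer: .....
.#...
.....
...##
...##

Derivation:
Click 1 (4,4) count=0: revealed 4 new [(3,3) (3,4) (4,3) (4,4)] -> total=4
Click 2 (1,1) count=1: revealed 1 new [(1,1)] -> total=5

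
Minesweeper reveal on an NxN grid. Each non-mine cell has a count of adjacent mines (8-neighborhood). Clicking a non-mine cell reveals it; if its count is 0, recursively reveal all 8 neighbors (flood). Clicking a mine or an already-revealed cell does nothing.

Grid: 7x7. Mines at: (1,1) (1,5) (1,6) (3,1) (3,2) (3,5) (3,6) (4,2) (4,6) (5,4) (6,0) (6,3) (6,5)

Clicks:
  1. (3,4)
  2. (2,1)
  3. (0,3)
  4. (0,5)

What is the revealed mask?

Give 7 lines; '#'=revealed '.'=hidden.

Click 1 (3,4) count=1: revealed 1 new [(3,4)] -> total=1
Click 2 (2,1) count=3: revealed 1 new [(2,1)] -> total=2
Click 3 (0,3) count=0: revealed 9 new [(0,2) (0,3) (0,4) (1,2) (1,3) (1,4) (2,2) (2,3) (2,4)] -> total=11
Click 4 (0,5) count=2: revealed 1 new [(0,5)] -> total=12

Answer: ..####.
..###..
.####..
....#..
.......
.......
.......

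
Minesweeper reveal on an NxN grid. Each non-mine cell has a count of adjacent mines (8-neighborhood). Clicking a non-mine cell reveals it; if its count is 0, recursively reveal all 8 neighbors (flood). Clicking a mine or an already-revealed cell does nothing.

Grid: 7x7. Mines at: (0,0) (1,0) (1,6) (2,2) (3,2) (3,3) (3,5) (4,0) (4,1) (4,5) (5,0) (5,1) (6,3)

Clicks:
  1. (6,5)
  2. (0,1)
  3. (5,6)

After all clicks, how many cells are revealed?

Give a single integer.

Click 1 (6,5) count=0: revealed 6 new [(5,4) (5,5) (5,6) (6,4) (6,5) (6,6)] -> total=6
Click 2 (0,1) count=2: revealed 1 new [(0,1)] -> total=7
Click 3 (5,6) count=1: revealed 0 new [(none)] -> total=7

Answer: 7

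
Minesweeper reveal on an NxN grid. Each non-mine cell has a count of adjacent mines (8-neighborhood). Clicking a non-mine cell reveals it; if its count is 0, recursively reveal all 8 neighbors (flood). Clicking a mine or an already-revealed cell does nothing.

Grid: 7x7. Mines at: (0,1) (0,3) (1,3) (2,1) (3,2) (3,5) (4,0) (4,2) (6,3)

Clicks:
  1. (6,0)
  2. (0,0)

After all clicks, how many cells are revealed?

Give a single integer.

Answer: 7

Derivation:
Click 1 (6,0) count=0: revealed 6 new [(5,0) (5,1) (5,2) (6,0) (6,1) (6,2)] -> total=6
Click 2 (0,0) count=1: revealed 1 new [(0,0)] -> total=7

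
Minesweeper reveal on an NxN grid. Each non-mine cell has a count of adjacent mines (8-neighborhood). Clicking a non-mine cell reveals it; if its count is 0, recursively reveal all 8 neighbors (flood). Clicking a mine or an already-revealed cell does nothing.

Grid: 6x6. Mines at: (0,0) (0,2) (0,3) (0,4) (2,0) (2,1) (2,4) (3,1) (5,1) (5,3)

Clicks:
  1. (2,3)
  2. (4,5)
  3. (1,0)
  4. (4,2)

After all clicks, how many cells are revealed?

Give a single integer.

Answer: 9

Derivation:
Click 1 (2,3) count=1: revealed 1 new [(2,3)] -> total=1
Click 2 (4,5) count=0: revealed 6 new [(3,4) (3,5) (4,4) (4,5) (5,4) (5,5)] -> total=7
Click 3 (1,0) count=3: revealed 1 new [(1,0)] -> total=8
Click 4 (4,2) count=3: revealed 1 new [(4,2)] -> total=9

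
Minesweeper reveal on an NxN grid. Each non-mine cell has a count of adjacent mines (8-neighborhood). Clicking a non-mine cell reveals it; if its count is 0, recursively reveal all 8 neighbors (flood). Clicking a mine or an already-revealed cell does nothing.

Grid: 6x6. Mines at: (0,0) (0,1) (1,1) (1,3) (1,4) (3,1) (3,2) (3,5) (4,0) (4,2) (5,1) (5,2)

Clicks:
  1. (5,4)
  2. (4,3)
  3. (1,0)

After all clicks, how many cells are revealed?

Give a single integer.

Answer: 7

Derivation:
Click 1 (5,4) count=0: revealed 6 new [(4,3) (4,4) (4,5) (5,3) (5,4) (5,5)] -> total=6
Click 2 (4,3) count=3: revealed 0 new [(none)] -> total=6
Click 3 (1,0) count=3: revealed 1 new [(1,0)] -> total=7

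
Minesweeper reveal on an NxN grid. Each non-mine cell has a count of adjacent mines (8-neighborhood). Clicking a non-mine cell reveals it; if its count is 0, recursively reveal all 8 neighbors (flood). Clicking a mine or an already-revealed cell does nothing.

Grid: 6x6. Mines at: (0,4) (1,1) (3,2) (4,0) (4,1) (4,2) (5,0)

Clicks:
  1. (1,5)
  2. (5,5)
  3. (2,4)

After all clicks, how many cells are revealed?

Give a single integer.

Answer: 15

Derivation:
Click 1 (1,5) count=1: revealed 1 new [(1,5)] -> total=1
Click 2 (5,5) count=0: revealed 14 new [(1,3) (1,4) (2,3) (2,4) (2,5) (3,3) (3,4) (3,5) (4,3) (4,4) (4,5) (5,3) (5,4) (5,5)] -> total=15
Click 3 (2,4) count=0: revealed 0 new [(none)] -> total=15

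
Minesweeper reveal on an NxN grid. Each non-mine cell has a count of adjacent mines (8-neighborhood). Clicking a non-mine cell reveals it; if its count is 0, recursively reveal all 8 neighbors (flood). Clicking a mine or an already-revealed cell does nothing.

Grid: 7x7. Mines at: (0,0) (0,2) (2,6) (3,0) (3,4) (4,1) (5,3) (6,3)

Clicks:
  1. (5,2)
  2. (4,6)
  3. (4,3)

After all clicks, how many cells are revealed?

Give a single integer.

Answer: 13

Derivation:
Click 1 (5,2) count=3: revealed 1 new [(5,2)] -> total=1
Click 2 (4,6) count=0: revealed 11 new [(3,5) (3,6) (4,4) (4,5) (4,6) (5,4) (5,5) (5,6) (6,4) (6,5) (6,6)] -> total=12
Click 3 (4,3) count=2: revealed 1 new [(4,3)] -> total=13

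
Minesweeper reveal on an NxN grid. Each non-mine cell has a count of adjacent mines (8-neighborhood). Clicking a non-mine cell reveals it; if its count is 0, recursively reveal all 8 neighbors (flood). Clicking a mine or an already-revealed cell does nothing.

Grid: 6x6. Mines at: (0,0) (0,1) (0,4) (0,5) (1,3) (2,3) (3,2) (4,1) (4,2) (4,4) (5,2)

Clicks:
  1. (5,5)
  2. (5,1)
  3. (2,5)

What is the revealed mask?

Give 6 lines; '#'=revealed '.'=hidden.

Answer: ......
....##
....##
....##
......
.#...#

Derivation:
Click 1 (5,5) count=1: revealed 1 new [(5,5)] -> total=1
Click 2 (5,1) count=3: revealed 1 new [(5,1)] -> total=2
Click 3 (2,5) count=0: revealed 6 new [(1,4) (1,5) (2,4) (2,5) (3,4) (3,5)] -> total=8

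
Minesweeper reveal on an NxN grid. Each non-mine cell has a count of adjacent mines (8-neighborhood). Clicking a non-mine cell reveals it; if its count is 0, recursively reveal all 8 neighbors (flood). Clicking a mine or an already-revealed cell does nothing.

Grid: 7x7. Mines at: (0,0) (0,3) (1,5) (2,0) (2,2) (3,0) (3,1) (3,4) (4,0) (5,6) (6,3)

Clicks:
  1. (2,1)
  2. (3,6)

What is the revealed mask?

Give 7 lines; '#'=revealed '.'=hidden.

Answer: .......
.......
.#...##
.....##
.....##
.......
.......

Derivation:
Click 1 (2,1) count=4: revealed 1 new [(2,1)] -> total=1
Click 2 (3,6) count=0: revealed 6 new [(2,5) (2,6) (3,5) (3,6) (4,5) (4,6)] -> total=7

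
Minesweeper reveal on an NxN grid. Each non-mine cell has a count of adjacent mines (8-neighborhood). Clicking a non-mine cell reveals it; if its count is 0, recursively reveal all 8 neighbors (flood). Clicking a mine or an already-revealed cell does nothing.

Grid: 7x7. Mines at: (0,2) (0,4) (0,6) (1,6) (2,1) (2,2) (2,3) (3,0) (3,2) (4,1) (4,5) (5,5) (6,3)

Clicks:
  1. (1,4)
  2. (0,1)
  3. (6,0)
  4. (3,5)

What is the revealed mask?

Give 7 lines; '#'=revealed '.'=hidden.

Answer: .#.....
....#..
.......
.....#.
.......
###....
###....

Derivation:
Click 1 (1,4) count=2: revealed 1 new [(1,4)] -> total=1
Click 2 (0,1) count=1: revealed 1 new [(0,1)] -> total=2
Click 3 (6,0) count=0: revealed 6 new [(5,0) (5,1) (5,2) (6,0) (6,1) (6,2)] -> total=8
Click 4 (3,5) count=1: revealed 1 new [(3,5)] -> total=9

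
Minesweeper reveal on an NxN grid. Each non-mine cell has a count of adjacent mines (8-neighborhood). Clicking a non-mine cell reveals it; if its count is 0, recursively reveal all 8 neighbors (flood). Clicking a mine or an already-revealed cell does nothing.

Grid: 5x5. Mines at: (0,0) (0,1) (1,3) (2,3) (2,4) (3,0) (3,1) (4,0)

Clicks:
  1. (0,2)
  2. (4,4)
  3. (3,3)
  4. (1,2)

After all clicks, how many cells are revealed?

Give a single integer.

Answer: 8

Derivation:
Click 1 (0,2) count=2: revealed 1 new [(0,2)] -> total=1
Click 2 (4,4) count=0: revealed 6 new [(3,2) (3,3) (3,4) (4,2) (4,3) (4,4)] -> total=7
Click 3 (3,3) count=2: revealed 0 new [(none)] -> total=7
Click 4 (1,2) count=3: revealed 1 new [(1,2)] -> total=8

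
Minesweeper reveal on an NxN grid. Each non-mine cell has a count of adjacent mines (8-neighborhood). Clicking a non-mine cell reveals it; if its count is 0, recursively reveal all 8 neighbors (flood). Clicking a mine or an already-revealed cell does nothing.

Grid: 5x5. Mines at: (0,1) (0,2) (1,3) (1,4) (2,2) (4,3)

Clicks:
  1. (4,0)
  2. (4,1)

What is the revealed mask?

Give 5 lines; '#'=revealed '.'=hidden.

Click 1 (4,0) count=0: revealed 10 new [(1,0) (1,1) (2,0) (2,1) (3,0) (3,1) (3,2) (4,0) (4,1) (4,2)] -> total=10
Click 2 (4,1) count=0: revealed 0 new [(none)] -> total=10

Answer: .....
##...
##...
###..
###..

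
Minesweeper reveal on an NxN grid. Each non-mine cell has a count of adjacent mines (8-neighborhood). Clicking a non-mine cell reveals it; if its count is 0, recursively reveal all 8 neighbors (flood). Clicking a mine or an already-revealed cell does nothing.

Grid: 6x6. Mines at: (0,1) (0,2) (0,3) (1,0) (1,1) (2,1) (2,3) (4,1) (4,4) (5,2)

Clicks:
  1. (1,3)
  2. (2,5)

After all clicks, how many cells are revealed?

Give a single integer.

Click 1 (1,3) count=3: revealed 1 new [(1,3)] -> total=1
Click 2 (2,5) count=0: revealed 8 new [(0,4) (0,5) (1,4) (1,5) (2,4) (2,5) (3,4) (3,5)] -> total=9

Answer: 9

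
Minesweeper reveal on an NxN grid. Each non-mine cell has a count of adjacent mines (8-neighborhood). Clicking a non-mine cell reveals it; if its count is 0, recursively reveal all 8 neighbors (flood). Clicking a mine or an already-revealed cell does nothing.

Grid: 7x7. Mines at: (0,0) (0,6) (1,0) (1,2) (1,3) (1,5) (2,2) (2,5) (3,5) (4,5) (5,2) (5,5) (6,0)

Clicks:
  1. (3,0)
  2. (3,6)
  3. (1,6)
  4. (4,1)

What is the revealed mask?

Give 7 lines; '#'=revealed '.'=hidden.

Answer: .......
......#
##.....
##....#
##.....
##.....
.......

Derivation:
Click 1 (3,0) count=0: revealed 8 new [(2,0) (2,1) (3,0) (3,1) (4,0) (4,1) (5,0) (5,1)] -> total=8
Click 2 (3,6) count=3: revealed 1 new [(3,6)] -> total=9
Click 3 (1,6) count=3: revealed 1 new [(1,6)] -> total=10
Click 4 (4,1) count=1: revealed 0 new [(none)] -> total=10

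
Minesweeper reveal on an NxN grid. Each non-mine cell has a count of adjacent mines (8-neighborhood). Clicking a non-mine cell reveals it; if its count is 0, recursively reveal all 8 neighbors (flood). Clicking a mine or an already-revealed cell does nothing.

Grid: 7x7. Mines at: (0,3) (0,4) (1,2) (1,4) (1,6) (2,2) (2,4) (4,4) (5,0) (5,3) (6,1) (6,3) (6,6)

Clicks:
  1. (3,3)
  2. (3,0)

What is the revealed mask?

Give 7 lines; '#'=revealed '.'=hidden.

Answer: ##.....
##.....
##.....
##.#...
##.....
.......
.......

Derivation:
Click 1 (3,3) count=3: revealed 1 new [(3,3)] -> total=1
Click 2 (3,0) count=0: revealed 10 new [(0,0) (0,1) (1,0) (1,1) (2,0) (2,1) (3,0) (3,1) (4,0) (4,1)] -> total=11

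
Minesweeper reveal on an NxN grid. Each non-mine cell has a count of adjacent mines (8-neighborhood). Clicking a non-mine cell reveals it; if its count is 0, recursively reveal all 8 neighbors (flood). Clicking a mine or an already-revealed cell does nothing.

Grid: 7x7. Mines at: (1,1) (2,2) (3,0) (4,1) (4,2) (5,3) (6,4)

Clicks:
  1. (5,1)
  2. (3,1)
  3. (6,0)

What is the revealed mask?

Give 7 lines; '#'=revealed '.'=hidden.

Click 1 (5,1) count=2: revealed 1 new [(5,1)] -> total=1
Click 2 (3,1) count=4: revealed 1 new [(3,1)] -> total=2
Click 3 (6,0) count=0: revealed 5 new [(5,0) (5,2) (6,0) (6,1) (6,2)] -> total=7

Answer: .......
.......
.......
.#.....
.......
###....
###....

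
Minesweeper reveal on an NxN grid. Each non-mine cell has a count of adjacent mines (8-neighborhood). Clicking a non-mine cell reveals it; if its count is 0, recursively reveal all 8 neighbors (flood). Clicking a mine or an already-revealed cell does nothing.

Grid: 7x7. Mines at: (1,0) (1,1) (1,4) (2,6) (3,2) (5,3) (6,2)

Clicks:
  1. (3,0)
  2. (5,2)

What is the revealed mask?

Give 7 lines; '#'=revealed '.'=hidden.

Answer: .......
.......
##.....
##.....
##.....
###....
##.....

Derivation:
Click 1 (3,0) count=0: revealed 10 new [(2,0) (2,1) (3,0) (3,1) (4,0) (4,1) (5,0) (5,1) (6,0) (6,1)] -> total=10
Click 2 (5,2) count=2: revealed 1 new [(5,2)] -> total=11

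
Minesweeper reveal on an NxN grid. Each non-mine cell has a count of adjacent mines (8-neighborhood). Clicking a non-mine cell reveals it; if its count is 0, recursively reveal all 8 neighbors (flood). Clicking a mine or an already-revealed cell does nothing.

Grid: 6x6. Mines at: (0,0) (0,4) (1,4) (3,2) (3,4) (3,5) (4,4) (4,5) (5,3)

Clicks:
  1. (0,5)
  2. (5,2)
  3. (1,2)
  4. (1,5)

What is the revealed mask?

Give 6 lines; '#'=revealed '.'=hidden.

Click 1 (0,5) count=2: revealed 1 new [(0,5)] -> total=1
Click 2 (5,2) count=1: revealed 1 new [(5,2)] -> total=2
Click 3 (1,2) count=0: revealed 9 new [(0,1) (0,2) (0,3) (1,1) (1,2) (1,3) (2,1) (2,2) (2,3)] -> total=11
Click 4 (1,5) count=2: revealed 1 new [(1,5)] -> total=12

Answer: .###.#
.###.#
.###..
......
......
..#...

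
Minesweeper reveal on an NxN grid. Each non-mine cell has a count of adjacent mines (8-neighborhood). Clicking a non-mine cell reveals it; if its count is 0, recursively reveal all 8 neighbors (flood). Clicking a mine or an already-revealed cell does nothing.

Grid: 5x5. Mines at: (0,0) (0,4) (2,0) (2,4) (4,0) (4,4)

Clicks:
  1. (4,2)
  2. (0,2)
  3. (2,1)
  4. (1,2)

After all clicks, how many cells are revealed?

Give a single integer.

Click 1 (4,2) count=0: revealed 15 new [(0,1) (0,2) (0,3) (1,1) (1,2) (1,3) (2,1) (2,2) (2,3) (3,1) (3,2) (3,3) (4,1) (4,2) (4,3)] -> total=15
Click 2 (0,2) count=0: revealed 0 new [(none)] -> total=15
Click 3 (2,1) count=1: revealed 0 new [(none)] -> total=15
Click 4 (1,2) count=0: revealed 0 new [(none)] -> total=15

Answer: 15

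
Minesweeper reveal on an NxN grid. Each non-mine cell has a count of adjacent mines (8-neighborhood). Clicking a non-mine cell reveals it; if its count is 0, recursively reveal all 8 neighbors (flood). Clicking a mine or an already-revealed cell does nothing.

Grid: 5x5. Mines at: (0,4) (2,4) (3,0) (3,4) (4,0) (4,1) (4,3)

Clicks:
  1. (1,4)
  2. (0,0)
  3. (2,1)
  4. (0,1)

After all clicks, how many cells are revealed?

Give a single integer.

Click 1 (1,4) count=2: revealed 1 new [(1,4)] -> total=1
Click 2 (0,0) count=0: revealed 15 new [(0,0) (0,1) (0,2) (0,3) (1,0) (1,1) (1,2) (1,3) (2,0) (2,1) (2,2) (2,3) (3,1) (3,2) (3,3)] -> total=16
Click 3 (2,1) count=1: revealed 0 new [(none)] -> total=16
Click 4 (0,1) count=0: revealed 0 new [(none)] -> total=16

Answer: 16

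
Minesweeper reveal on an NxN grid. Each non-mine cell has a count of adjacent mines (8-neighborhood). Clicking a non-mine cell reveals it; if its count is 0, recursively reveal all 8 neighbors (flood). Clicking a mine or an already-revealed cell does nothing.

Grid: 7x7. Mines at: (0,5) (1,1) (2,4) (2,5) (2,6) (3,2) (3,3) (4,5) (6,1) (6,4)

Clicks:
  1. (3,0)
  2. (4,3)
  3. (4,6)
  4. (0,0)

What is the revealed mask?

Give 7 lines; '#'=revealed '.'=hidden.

Answer: #......
.......
##.....
##.....
##.#..#
##.....
.......

Derivation:
Click 1 (3,0) count=0: revealed 8 new [(2,0) (2,1) (3,0) (3,1) (4,0) (4,1) (5,0) (5,1)] -> total=8
Click 2 (4,3) count=2: revealed 1 new [(4,3)] -> total=9
Click 3 (4,6) count=1: revealed 1 new [(4,6)] -> total=10
Click 4 (0,0) count=1: revealed 1 new [(0,0)] -> total=11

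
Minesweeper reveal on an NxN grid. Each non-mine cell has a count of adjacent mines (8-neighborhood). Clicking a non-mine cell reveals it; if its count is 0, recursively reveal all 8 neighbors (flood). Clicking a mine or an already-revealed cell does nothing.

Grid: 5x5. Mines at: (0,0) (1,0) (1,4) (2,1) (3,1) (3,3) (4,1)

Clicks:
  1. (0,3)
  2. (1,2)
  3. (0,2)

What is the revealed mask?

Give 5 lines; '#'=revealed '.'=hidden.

Answer: .###.
.###.
.....
.....
.....

Derivation:
Click 1 (0,3) count=1: revealed 1 new [(0,3)] -> total=1
Click 2 (1,2) count=1: revealed 1 new [(1,2)] -> total=2
Click 3 (0,2) count=0: revealed 4 new [(0,1) (0,2) (1,1) (1,3)] -> total=6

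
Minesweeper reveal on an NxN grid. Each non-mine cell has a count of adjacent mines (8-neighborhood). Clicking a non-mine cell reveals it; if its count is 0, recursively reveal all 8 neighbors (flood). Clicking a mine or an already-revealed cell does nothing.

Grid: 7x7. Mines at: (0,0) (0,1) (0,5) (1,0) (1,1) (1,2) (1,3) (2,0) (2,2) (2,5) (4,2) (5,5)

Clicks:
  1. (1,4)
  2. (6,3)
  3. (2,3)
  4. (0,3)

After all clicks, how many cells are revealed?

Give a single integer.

Answer: 17

Derivation:
Click 1 (1,4) count=3: revealed 1 new [(1,4)] -> total=1
Click 2 (6,3) count=0: revealed 14 new [(3,0) (3,1) (4,0) (4,1) (5,0) (5,1) (5,2) (5,3) (5,4) (6,0) (6,1) (6,2) (6,3) (6,4)] -> total=15
Click 3 (2,3) count=3: revealed 1 new [(2,3)] -> total=16
Click 4 (0,3) count=2: revealed 1 new [(0,3)] -> total=17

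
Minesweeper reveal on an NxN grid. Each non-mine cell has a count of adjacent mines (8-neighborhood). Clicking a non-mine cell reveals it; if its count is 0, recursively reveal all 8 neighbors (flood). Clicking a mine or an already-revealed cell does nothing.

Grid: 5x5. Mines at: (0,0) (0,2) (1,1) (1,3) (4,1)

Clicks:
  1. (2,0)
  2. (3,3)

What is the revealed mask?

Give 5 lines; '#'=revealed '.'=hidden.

Answer: .....
.....
#.###
..###
..###

Derivation:
Click 1 (2,0) count=1: revealed 1 new [(2,0)] -> total=1
Click 2 (3,3) count=0: revealed 9 new [(2,2) (2,3) (2,4) (3,2) (3,3) (3,4) (4,2) (4,3) (4,4)] -> total=10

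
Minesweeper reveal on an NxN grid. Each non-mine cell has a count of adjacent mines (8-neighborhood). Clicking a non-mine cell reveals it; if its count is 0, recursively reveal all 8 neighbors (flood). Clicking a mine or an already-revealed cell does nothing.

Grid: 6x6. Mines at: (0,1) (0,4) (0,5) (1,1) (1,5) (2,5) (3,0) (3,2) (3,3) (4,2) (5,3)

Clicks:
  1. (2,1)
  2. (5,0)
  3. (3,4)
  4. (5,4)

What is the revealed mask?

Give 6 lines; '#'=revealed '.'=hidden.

Click 1 (2,1) count=3: revealed 1 new [(2,1)] -> total=1
Click 2 (5,0) count=0: revealed 4 new [(4,0) (4,1) (5,0) (5,1)] -> total=5
Click 3 (3,4) count=2: revealed 1 new [(3,4)] -> total=6
Click 4 (5,4) count=1: revealed 1 new [(5,4)] -> total=7

Answer: ......
......
.#....
....#.
##....
##..#.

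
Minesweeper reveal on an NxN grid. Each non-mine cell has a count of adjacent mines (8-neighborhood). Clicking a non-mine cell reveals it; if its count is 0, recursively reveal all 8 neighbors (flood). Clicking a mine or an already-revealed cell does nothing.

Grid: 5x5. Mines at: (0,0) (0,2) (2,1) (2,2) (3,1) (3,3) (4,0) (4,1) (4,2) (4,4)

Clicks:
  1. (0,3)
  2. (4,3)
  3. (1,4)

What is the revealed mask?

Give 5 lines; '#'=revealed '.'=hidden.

Answer: ...##
...##
...##
.....
...#.

Derivation:
Click 1 (0,3) count=1: revealed 1 new [(0,3)] -> total=1
Click 2 (4,3) count=3: revealed 1 new [(4,3)] -> total=2
Click 3 (1,4) count=0: revealed 5 new [(0,4) (1,3) (1,4) (2,3) (2,4)] -> total=7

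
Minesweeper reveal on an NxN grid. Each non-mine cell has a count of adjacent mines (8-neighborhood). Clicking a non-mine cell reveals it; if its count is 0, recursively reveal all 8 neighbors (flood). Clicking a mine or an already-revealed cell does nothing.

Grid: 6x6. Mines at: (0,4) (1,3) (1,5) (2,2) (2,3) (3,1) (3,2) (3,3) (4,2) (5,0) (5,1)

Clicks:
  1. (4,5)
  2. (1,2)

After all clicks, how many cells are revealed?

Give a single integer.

Answer: 11

Derivation:
Click 1 (4,5) count=0: revealed 10 new [(2,4) (2,5) (3,4) (3,5) (4,3) (4,4) (4,5) (5,3) (5,4) (5,5)] -> total=10
Click 2 (1,2) count=3: revealed 1 new [(1,2)] -> total=11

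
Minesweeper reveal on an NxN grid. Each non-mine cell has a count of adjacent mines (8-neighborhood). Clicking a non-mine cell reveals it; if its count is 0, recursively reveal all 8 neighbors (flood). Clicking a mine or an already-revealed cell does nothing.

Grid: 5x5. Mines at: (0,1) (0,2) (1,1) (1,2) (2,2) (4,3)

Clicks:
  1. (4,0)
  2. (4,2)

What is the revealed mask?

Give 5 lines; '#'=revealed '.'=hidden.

Answer: .....
.....
##...
###..
###..

Derivation:
Click 1 (4,0) count=0: revealed 8 new [(2,0) (2,1) (3,0) (3,1) (3,2) (4,0) (4,1) (4,2)] -> total=8
Click 2 (4,2) count=1: revealed 0 new [(none)] -> total=8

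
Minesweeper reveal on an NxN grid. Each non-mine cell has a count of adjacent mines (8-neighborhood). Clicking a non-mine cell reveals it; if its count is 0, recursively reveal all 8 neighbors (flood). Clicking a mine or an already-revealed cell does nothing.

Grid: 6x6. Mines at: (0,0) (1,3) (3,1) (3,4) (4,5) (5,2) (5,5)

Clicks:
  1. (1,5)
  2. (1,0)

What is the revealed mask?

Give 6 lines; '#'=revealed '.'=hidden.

Click 1 (1,5) count=0: revealed 6 new [(0,4) (0,5) (1,4) (1,5) (2,4) (2,5)] -> total=6
Click 2 (1,0) count=1: revealed 1 new [(1,0)] -> total=7

Answer: ....##
#...##
....##
......
......
......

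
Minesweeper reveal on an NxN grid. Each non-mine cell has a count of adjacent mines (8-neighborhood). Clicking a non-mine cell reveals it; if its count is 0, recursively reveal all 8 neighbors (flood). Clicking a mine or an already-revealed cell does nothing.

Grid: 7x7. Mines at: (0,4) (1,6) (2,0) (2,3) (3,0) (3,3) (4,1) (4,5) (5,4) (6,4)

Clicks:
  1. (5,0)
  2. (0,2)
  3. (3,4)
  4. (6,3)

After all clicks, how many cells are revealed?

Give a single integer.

Click 1 (5,0) count=1: revealed 1 new [(5,0)] -> total=1
Click 2 (0,2) count=0: revealed 8 new [(0,0) (0,1) (0,2) (0,3) (1,0) (1,1) (1,2) (1,3)] -> total=9
Click 3 (3,4) count=3: revealed 1 new [(3,4)] -> total=10
Click 4 (6,3) count=2: revealed 1 new [(6,3)] -> total=11

Answer: 11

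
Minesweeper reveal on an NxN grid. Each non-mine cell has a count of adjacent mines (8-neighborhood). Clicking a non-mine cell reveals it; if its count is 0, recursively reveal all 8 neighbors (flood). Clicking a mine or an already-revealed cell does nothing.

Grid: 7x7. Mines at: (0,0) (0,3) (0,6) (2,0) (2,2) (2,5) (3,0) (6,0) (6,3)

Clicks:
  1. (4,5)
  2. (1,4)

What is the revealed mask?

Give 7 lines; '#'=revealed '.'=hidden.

Answer: .......
....#..
.......
.######
.######
.######
....###

Derivation:
Click 1 (4,5) count=0: revealed 21 new [(3,1) (3,2) (3,3) (3,4) (3,5) (3,6) (4,1) (4,2) (4,3) (4,4) (4,5) (4,6) (5,1) (5,2) (5,3) (5,4) (5,5) (5,6) (6,4) (6,5) (6,6)] -> total=21
Click 2 (1,4) count=2: revealed 1 new [(1,4)] -> total=22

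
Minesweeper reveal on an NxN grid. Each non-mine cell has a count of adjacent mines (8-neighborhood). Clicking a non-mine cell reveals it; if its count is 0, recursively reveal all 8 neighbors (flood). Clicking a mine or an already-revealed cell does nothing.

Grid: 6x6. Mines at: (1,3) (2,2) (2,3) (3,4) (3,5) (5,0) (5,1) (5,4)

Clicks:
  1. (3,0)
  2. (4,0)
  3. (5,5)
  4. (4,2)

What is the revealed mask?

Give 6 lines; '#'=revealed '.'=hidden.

Click 1 (3,0) count=0: revealed 12 new [(0,0) (0,1) (0,2) (1,0) (1,1) (1,2) (2,0) (2,1) (3,0) (3,1) (4,0) (4,1)] -> total=12
Click 2 (4,0) count=2: revealed 0 new [(none)] -> total=12
Click 3 (5,5) count=1: revealed 1 new [(5,5)] -> total=13
Click 4 (4,2) count=1: revealed 1 new [(4,2)] -> total=14

Answer: ###...
###...
##....
##....
###...
.....#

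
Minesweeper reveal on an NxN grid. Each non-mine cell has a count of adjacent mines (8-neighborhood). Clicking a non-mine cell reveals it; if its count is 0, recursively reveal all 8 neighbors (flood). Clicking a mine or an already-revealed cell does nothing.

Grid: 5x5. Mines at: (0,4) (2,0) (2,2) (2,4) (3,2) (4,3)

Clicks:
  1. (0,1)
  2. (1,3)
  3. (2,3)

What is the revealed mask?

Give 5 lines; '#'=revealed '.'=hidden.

Click 1 (0,1) count=0: revealed 8 new [(0,0) (0,1) (0,2) (0,3) (1,0) (1,1) (1,2) (1,3)] -> total=8
Click 2 (1,3) count=3: revealed 0 new [(none)] -> total=8
Click 3 (2,3) count=3: revealed 1 new [(2,3)] -> total=9

Answer: ####.
####.
...#.
.....
.....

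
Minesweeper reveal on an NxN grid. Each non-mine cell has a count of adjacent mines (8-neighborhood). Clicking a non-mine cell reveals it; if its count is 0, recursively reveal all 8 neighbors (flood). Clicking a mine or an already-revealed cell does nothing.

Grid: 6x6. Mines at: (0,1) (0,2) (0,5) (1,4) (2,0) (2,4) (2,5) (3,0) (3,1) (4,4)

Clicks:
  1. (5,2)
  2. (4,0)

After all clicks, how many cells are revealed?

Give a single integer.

Answer: 8

Derivation:
Click 1 (5,2) count=0: revealed 8 new [(4,0) (4,1) (4,2) (4,3) (5,0) (5,1) (5,2) (5,3)] -> total=8
Click 2 (4,0) count=2: revealed 0 new [(none)] -> total=8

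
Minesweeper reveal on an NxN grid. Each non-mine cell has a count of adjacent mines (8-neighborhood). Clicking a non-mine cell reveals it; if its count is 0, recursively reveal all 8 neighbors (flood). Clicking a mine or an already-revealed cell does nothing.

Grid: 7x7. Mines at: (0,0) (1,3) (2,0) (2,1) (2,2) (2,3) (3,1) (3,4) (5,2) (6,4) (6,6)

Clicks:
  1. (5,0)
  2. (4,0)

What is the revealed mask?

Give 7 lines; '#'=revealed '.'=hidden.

Answer: .......
.......
.......
.......
##.....
##.....
##.....

Derivation:
Click 1 (5,0) count=0: revealed 6 new [(4,0) (4,1) (5,0) (5,1) (6,0) (6,1)] -> total=6
Click 2 (4,0) count=1: revealed 0 new [(none)] -> total=6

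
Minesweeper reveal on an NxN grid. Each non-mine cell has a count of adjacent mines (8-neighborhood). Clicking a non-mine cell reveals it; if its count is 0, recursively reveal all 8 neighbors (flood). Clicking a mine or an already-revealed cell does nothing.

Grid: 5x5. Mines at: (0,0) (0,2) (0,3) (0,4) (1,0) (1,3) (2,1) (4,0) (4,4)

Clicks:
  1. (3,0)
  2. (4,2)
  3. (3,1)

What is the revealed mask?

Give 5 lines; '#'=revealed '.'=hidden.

Answer: .....
.....
.....
####.
.###.

Derivation:
Click 1 (3,0) count=2: revealed 1 new [(3,0)] -> total=1
Click 2 (4,2) count=0: revealed 6 new [(3,1) (3,2) (3,3) (4,1) (4,2) (4,3)] -> total=7
Click 3 (3,1) count=2: revealed 0 new [(none)] -> total=7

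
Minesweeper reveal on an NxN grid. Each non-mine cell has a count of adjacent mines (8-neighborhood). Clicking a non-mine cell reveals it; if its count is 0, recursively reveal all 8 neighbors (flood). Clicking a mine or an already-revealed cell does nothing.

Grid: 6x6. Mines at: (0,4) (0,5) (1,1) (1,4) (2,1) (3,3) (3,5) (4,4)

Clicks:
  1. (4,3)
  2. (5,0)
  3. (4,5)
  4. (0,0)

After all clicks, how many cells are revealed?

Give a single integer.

Click 1 (4,3) count=2: revealed 1 new [(4,3)] -> total=1
Click 2 (5,0) count=0: revealed 10 new [(3,0) (3,1) (3,2) (4,0) (4,1) (4,2) (5,0) (5,1) (5,2) (5,3)] -> total=11
Click 3 (4,5) count=2: revealed 1 new [(4,5)] -> total=12
Click 4 (0,0) count=1: revealed 1 new [(0,0)] -> total=13

Answer: 13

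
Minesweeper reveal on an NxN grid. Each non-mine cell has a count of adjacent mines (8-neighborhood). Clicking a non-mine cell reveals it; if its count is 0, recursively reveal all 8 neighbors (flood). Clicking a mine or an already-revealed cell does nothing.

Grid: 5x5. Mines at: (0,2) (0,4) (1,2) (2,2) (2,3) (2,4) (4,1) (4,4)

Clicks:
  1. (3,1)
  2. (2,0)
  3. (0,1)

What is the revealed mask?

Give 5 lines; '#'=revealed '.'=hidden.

Click 1 (3,1) count=2: revealed 1 new [(3,1)] -> total=1
Click 2 (2,0) count=0: revealed 7 new [(0,0) (0,1) (1,0) (1,1) (2,0) (2,1) (3,0)] -> total=8
Click 3 (0,1) count=2: revealed 0 new [(none)] -> total=8

Answer: ##...
##...
##...
##...
.....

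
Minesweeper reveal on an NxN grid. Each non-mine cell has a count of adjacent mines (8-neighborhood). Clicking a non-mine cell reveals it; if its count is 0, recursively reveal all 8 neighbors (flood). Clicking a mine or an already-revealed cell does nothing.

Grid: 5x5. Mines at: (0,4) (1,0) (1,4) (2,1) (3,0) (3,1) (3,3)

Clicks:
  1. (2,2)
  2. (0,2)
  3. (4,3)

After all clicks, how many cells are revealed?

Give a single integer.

Answer: 8

Derivation:
Click 1 (2,2) count=3: revealed 1 new [(2,2)] -> total=1
Click 2 (0,2) count=0: revealed 6 new [(0,1) (0,2) (0,3) (1,1) (1,2) (1,3)] -> total=7
Click 3 (4,3) count=1: revealed 1 new [(4,3)] -> total=8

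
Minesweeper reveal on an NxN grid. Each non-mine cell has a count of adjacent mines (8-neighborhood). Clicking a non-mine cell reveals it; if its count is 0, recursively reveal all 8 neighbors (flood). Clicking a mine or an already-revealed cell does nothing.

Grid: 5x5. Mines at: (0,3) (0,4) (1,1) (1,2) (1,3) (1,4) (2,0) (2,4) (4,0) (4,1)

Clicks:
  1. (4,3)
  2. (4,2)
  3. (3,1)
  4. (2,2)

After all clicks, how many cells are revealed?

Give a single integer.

Answer: 8

Derivation:
Click 1 (4,3) count=0: revealed 6 new [(3,2) (3,3) (3,4) (4,2) (4,3) (4,4)] -> total=6
Click 2 (4,2) count=1: revealed 0 new [(none)] -> total=6
Click 3 (3,1) count=3: revealed 1 new [(3,1)] -> total=7
Click 4 (2,2) count=3: revealed 1 new [(2,2)] -> total=8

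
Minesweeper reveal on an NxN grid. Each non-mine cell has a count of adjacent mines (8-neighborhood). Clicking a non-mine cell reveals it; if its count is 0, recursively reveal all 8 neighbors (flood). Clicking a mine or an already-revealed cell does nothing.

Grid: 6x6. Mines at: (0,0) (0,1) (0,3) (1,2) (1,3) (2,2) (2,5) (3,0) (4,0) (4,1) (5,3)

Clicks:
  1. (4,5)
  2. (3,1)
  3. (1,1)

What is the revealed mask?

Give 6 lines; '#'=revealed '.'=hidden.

Click 1 (4,5) count=0: revealed 6 new [(3,4) (3,5) (4,4) (4,5) (5,4) (5,5)] -> total=6
Click 2 (3,1) count=4: revealed 1 new [(3,1)] -> total=7
Click 3 (1,1) count=4: revealed 1 new [(1,1)] -> total=8

Answer: ......
.#....
......
.#..##
....##
....##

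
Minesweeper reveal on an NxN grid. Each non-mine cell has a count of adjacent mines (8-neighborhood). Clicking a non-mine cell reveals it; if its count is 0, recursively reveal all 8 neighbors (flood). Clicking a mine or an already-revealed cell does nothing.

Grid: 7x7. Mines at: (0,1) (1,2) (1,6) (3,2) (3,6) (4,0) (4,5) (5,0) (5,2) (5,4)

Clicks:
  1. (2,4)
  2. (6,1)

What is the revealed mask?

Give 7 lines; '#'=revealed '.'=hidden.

Answer: ...###.
...###.
...###.
...###.
.......
.......
.#.....

Derivation:
Click 1 (2,4) count=0: revealed 12 new [(0,3) (0,4) (0,5) (1,3) (1,4) (1,5) (2,3) (2,4) (2,5) (3,3) (3,4) (3,5)] -> total=12
Click 2 (6,1) count=2: revealed 1 new [(6,1)] -> total=13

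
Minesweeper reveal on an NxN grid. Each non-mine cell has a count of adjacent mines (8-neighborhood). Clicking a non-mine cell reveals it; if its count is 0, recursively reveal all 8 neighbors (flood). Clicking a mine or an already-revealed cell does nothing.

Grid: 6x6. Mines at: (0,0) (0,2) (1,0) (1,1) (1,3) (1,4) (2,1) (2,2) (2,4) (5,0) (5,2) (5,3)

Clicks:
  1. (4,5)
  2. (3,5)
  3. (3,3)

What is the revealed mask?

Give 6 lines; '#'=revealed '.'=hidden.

Click 1 (4,5) count=0: revealed 6 new [(3,4) (3,5) (4,4) (4,5) (5,4) (5,5)] -> total=6
Click 2 (3,5) count=1: revealed 0 new [(none)] -> total=6
Click 3 (3,3) count=2: revealed 1 new [(3,3)] -> total=7

Answer: ......
......
......
...###
....##
....##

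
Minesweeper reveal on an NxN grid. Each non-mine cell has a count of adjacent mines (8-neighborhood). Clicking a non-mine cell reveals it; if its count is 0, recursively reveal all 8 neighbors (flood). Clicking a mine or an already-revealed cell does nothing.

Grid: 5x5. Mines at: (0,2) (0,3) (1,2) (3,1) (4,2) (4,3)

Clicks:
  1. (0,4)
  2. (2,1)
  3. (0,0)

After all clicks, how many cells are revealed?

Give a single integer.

Click 1 (0,4) count=1: revealed 1 new [(0,4)] -> total=1
Click 2 (2,1) count=2: revealed 1 new [(2,1)] -> total=2
Click 3 (0,0) count=0: revealed 5 new [(0,0) (0,1) (1,0) (1,1) (2,0)] -> total=7

Answer: 7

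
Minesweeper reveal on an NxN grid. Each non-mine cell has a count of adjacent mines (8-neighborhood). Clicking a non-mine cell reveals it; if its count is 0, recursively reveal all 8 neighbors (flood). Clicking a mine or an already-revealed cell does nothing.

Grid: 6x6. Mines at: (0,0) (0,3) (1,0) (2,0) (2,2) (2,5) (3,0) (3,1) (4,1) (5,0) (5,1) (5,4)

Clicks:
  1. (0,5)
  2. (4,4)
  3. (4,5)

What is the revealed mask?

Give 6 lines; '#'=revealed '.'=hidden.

Click 1 (0,5) count=0: revealed 4 new [(0,4) (0,5) (1,4) (1,5)] -> total=4
Click 2 (4,4) count=1: revealed 1 new [(4,4)] -> total=5
Click 3 (4,5) count=1: revealed 1 new [(4,5)] -> total=6

Answer: ....##
....##
......
......
....##
......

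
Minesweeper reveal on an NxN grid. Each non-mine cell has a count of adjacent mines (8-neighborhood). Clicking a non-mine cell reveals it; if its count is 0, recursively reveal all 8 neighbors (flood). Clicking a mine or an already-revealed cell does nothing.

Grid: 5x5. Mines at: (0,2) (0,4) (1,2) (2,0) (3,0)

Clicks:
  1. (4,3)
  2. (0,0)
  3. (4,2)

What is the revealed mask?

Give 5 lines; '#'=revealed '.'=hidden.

Answer: ##...
##.##
.####
.####
.####

Derivation:
Click 1 (4,3) count=0: revealed 14 new [(1,3) (1,4) (2,1) (2,2) (2,3) (2,4) (3,1) (3,2) (3,3) (3,4) (4,1) (4,2) (4,3) (4,4)] -> total=14
Click 2 (0,0) count=0: revealed 4 new [(0,0) (0,1) (1,0) (1,1)] -> total=18
Click 3 (4,2) count=0: revealed 0 new [(none)] -> total=18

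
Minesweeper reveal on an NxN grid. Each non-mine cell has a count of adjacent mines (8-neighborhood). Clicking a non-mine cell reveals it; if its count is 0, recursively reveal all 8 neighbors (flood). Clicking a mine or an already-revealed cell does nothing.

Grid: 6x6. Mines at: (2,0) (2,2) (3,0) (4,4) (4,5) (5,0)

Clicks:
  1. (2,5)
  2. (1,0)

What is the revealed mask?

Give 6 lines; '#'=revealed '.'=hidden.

Answer: ######
######
...###
...###
......
......

Derivation:
Click 1 (2,5) count=0: revealed 18 new [(0,0) (0,1) (0,2) (0,3) (0,4) (0,5) (1,0) (1,1) (1,2) (1,3) (1,4) (1,5) (2,3) (2,4) (2,5) (3,3) (3,4) (3,5)] -> total=18
Click 2 (1,0) count=1: revealed 0 new [(none)] -> total=18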